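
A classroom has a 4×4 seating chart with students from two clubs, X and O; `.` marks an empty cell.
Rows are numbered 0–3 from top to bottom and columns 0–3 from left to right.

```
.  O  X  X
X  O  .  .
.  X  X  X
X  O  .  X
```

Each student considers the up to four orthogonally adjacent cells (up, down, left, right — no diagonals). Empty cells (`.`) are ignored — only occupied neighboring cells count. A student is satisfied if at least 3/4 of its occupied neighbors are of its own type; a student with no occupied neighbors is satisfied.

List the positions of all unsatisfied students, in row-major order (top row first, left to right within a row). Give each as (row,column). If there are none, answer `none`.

(0,1)O 1/2 not
(0,2)X 1/2 not
(0,3)X 1/1 satisfied
(1,0)X 0/1 not
(1,1)O 1/3 not
(2,1)X 1/3 not
(2,2)X 2/2 satisfied
(2,3)X 2/2 satisfied
(3,0)X 0/1 not
(3,1)O 0/2 not
(3,3)X 1/1 satisfied

(0,1), (0,2), (1,0), (1,1), (2,1), (3,0), (3,1)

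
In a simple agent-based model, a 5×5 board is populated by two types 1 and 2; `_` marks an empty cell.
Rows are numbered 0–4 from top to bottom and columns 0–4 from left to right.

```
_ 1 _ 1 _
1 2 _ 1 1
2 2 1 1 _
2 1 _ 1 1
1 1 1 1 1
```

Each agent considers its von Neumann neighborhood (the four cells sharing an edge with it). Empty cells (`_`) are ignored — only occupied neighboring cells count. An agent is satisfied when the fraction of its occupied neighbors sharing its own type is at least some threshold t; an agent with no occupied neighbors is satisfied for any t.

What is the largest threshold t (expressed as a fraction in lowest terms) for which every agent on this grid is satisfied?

(0,1)1 0/1
(0,3)1 1/1
(1,0)1 0/2
(1,1)2 1/3
(1,3)1 3/3
(1,4)1 1/1
(2,0)2 2/3
(2,1)2 2/4
(2,2)1 1/2
(2,3)1 3/3
(3,0)2 1/3
(3,1)1 1/3
(3,3)1 3/3
(3,4)1 2/2
(4,0)1 1/2
(4,1)1 3/3
(4,2)1 2/2
(4,3)1 3/3
(4,4)1 2/2
The smallest same-type fraction is 0/1 at (0,1), which reduces to 0/1. Any threshold above that leaves this agent unsatisfied.

0/1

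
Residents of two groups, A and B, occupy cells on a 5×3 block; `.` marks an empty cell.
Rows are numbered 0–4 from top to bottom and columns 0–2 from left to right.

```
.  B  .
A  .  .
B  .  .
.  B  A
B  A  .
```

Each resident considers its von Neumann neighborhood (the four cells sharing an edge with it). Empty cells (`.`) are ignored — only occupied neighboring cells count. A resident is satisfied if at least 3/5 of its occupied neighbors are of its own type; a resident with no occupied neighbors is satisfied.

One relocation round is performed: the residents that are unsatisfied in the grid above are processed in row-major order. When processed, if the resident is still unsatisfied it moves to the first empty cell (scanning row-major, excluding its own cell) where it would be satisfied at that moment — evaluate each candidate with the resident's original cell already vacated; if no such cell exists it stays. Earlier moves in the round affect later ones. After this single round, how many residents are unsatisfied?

0

Initially unsatisfied (in order): (1,0), (2,0), (3,1), (3,2), (4,0), (4,1).
  (1,0) → (1,2).
  (2,0): now satisfied by earlier moves; stays.
  (3,1) → (0,0).
  (3,2): now satisfied by earlier moves; stays.
  (4,0) → (1,0).
  (4,1): now satisfied by earlier moves; stays.
Resulting grid:
B B .
B . A
B . .
. . A
. A .
All satisfied now.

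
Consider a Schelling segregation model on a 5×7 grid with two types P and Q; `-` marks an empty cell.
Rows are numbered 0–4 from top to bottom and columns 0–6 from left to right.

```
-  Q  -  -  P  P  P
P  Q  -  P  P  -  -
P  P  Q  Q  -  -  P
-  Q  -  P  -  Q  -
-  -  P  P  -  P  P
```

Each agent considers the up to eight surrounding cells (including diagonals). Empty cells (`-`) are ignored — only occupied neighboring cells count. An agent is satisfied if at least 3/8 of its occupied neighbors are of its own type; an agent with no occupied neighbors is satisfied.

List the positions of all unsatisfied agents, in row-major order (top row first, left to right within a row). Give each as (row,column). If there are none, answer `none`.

(2,3), (2,6), (3,1), (3,5)

(0,1)Q 1/2 ✓
(0,4)P 3/3 ✓
(0,5)P 3/3 ✓
(0,6)P 1/1 ✓
(1,0)P 2/4 ✓
(1,1)Q 2/5 ✓
(1,3)P 2/4 ✓
(1,4)P 3/4 ✓
(2,0)P 2/4 ✓
(2,1)P 2/5 ✓
(2,2)Q 3/6 ✓
(2,3)Q 1/4 ✗
(2,6)P 0/1 ✗
(3,1)Q 1/4 ✗
(3,3)P 2/4 ✓
(3,5)Q 0/3 ✗
(4,2)P 2/3 ✓
(4,3)P 2/2 ✓
(4,5)P 1/2 ✓
(4,6)P 1/2 ✓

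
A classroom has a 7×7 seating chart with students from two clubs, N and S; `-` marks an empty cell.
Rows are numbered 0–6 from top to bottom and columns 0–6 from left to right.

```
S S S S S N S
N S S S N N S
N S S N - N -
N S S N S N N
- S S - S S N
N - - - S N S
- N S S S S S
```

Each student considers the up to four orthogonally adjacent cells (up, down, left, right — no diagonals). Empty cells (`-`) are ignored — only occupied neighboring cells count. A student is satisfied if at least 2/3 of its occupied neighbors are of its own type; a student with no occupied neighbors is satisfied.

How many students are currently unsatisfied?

Row 0: (0,0)S 1/2 ✗ · (0,1)S 3/3 ✓ · (0,2)S 3/3 ✓ · (0,3)S 3/3 ✓ · (0,4)S 1/3 ✗ · (0,5)N 1/3 ✗ · (0,6)S 1/2 ✗
Row 1: (1,0)N 1/3 ✗ · (1,1)S 3/4 ✓ · (1,2)S 4/4 ✓ · (1,3)S 2/4 ✗ · (1,4)N 1/3 ✗ · (1,5)N 3/4 ✓ · (1,6)S 1/2 ✗
Row 2: (2,0)N 2/3 ✓ · (2,1)S 3/4 ✓ · (2,2)S 3/4 ✓ · (2,3)N 1/3 ✗ · (2,5)N 2/2 ✓
Row 3: (3,0)N 1/2 ✗ · (3,1)S 3/4 ✓ · (3,2)S 3/4 ✓ · (3,3)N 1/3 ✗ · (3,4)S 1/3 ✗ · (3,5)N 2/4 ✗ · (3,6)N 2/2 ✓
Row 4: (4,1)S 2/2 ✓ · (4,2)S 2/2 ✓ · (4,4)S 3/3 ✓ · (4,5)S 1/4 ✗ · (4,6)N 1/3 ✗
Row 5: (5,0)N 0/0 ✓ · (5,4)S 2/3 ✓ · (5,5)N 0/4 ✗ · (5,6)S 1/3 ✗
Row 6: (6,1)N 0/1 ✗ · (6,2)S 1/2 ✗ · (6,3)S 2/2 ✓ · (6,4)S 3/3 ✓ · (6,5)S 2/3 ✓ · (6,6)S 2/2 ✓
Unsatisfied: (0,0), (0,4), (0,5), (0,6), (1,0), (1,3), (1,4), (1,6), (2,3), (3,0), (3,3), (3,4), (3,5), (4,5), (4,6), (5,5), (5,6), (6,1), (6,2) — 19 in total.

19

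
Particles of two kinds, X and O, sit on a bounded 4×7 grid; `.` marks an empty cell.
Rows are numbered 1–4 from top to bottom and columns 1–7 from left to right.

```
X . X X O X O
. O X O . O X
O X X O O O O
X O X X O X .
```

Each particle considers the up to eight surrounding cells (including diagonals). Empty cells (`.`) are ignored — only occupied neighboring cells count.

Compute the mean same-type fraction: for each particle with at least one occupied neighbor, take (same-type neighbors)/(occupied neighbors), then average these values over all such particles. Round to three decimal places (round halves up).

Row 1: (1,1)X 0/1 · (1,3)X 2/4 · (1,4)X 2/4 · (1,5)O 2/4 · (1,6)X 1/4 · (1,7)O 1/3
Row 2: (2,2)O 1/6 · (2,3)X 4/7 · (2,4)O 3/7 · (2,6)O 5/7 · (2,7)X 1/5
Row 3: (3,1)O 2/4 · (3,2)X 4/7 · (3,3)X 4/8 · (3,4)O 3/7 · (3,5)O 5/7 · (3,6)O 4/6 · (3,7)O 2/4
Row 4: (4,1)X 1/3 · (4,2)O 1/5 · (4,3)X 3/5 · (4,4)X 2/5 · (4,5)O 3/5 · (4,6)X 0/4
Sum over 24 particles: 0/1 + 2/4 + 2/4 + 2/4 + 1/4 + 1/3 + 1/6 + 4/7 + 3/7 + 5/7 + 1/5 + 2/4 + 4/7 + 4/8 + 3/7 + 5/7 + 4/6 + 2/4 + 1/3 + 1/5 + 3/5 + 2/5 + 3/5 + 0/4 = 285/28; mean = 285/28 ÷ 24 = 95/224 = 0.424107… → 0.424.

0.424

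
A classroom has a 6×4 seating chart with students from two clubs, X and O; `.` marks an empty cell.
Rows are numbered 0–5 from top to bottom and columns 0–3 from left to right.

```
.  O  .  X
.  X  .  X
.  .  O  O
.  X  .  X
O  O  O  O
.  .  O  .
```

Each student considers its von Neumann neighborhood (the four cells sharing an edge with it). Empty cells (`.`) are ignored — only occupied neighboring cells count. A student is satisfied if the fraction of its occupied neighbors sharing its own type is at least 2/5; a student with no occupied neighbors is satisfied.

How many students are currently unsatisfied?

Row 0: (0,1)O 0/1 not · (0,3)X 1/1 satisfied
Row 1: (1,1)X 0/1 not · (1,3)X 1/2 satisfied
Row 2: (2,2)O 1/1 satisfied · (2,3)O 1/3 not
Row 3: (3,1)X 0/1 not · (3,3)X 0/2 not
Row 4: (4,0)O 1/1 satisfied · (4,1)O 2/3 satisfied · (4,2)O 3/3 satisfied · (4,3)O 1/2 satisfied
Row 5: (5,2)O 1/1 satisfied
Unsatisfied: (0,1), (1,1), (2,3), (3,1), (3,3) — 5 in total.

5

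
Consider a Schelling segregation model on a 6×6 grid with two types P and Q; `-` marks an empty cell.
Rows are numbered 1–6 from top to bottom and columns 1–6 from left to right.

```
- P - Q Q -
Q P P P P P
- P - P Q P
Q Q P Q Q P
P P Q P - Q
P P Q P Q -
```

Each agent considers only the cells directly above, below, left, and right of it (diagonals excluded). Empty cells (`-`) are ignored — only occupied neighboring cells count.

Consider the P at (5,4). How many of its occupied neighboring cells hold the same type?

Occupied neighbors of (5,4): (4,4)=Q, (6,4)=P, (5,3)=Q.
Same type (P): 1 of 3.

1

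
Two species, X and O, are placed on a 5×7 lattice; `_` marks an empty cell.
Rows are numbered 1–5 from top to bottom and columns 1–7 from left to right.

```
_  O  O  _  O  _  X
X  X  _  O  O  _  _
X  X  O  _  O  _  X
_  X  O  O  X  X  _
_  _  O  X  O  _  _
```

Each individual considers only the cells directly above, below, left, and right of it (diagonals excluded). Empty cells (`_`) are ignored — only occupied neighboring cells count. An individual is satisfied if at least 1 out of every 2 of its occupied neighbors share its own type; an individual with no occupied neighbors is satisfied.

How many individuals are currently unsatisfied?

4

Row 1: (1,2)O 1/2 ok · (1,3)O 1/1 ok · (1,5)O 1/1 ok · (1,7)X 0/0 ok
Row 2: (2,1)X 2/2 ok · (2,2)X 2/3 ok · (2,4)O 1/1 ok · (2,5)O 3/3 ok
Row 3: (3,1)X 2/2 ok · (3,2)X 3/4 ok · (3,3)O 1/2 ok · (3,5)O 1/2 ok · (3,7)X 0/0 ok
Row 4: (4,2)X 1/2 ok · (4,3)O 3/4 ok · (4,4)O 1/3 unhappy · (4,5)X 1/4 unhappy · (4,6)X 1/1 ok
Row 5: (5,3)O 1/2 ok · (5,4)X 0/3 unhappy · (5,5)O 0/2 unhappy
Unsatisfied: (4,4), (4,5), (5,4), (5,5) — 4 in total.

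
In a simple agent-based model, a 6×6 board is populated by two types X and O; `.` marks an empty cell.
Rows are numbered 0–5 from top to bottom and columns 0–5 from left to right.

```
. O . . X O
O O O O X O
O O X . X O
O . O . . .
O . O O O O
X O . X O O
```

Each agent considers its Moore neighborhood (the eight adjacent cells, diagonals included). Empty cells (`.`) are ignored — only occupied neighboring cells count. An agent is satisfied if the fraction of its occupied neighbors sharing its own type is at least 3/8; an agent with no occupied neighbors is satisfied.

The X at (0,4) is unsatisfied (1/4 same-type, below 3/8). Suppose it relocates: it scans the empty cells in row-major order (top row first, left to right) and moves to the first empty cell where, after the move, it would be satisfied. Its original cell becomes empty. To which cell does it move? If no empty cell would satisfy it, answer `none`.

(2,3)

Vacating (0,4). Empty cells in order:
  (0,0): 0/3 same-type → still unsatisfied.
  (0,2): 0/4 same-type → still unsatisfied.
  (0,3): 1/3 same-type → still unsatisfied.
  (2,3): 3/6 same-type → satisfied — stop here.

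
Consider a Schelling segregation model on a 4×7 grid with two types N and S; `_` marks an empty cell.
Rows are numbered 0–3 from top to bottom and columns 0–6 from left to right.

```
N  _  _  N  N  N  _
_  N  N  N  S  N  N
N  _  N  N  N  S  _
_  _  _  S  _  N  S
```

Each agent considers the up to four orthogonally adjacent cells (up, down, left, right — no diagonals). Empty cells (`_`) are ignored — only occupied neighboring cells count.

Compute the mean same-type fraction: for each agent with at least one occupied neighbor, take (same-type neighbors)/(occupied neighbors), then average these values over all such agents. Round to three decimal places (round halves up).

(0,0)N — no occupied neighbors
(0,3)N 2/2
(0,4)N 2/3
(0,5)N 2/2
(1,1)N 1/1
(1,2)N 3/3
(1,3)N 3/4
(1,4)S 0/4
(1,5)N 2/4
(1,6)N 1/1
(2,0)N — no occupied neighbors
(2,2)N 2/2
(2,3)N 3/4
(2,4)N 1/3
(2,5)S 0/3
(3,3)S 0/1
(3,5)N 0/2
(3,6)S 0/1
Sum over 16 agents: 2/2 + 2/3 + 2/2 + 1/1 + 3/3 + 3/4 + 0/4 + 2/4 + 1/1 + 2/2 + 3/4 + 1/3 + 0/3 + 0/1 + 0/2 + 0/1 = 9; mean = 9 ÷ 16 = 9/16 = 0.5625 → 0.563.

0.563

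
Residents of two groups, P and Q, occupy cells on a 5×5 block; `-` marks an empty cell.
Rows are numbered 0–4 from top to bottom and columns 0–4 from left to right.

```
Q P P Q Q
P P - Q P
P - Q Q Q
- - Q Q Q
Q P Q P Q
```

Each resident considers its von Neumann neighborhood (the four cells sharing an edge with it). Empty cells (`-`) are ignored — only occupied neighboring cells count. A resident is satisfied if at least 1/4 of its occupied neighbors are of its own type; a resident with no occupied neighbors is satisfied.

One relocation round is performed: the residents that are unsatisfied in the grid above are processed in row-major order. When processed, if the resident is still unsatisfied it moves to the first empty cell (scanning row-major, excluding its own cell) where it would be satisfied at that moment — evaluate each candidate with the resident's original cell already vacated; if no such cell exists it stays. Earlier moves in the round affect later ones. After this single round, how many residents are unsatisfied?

Initially unsatisfied (in order): (0,0), (1,4), (4,0), (4,1), (4,3).
  (0,0) → (1,2).
  (1,4) → (0,0).
  (4,0) → (1,4).
  (4,1) → (2,1).
  (4,3) → (3,0).
Resulting grid:
P P P Q Q
P P Q Q Q
P P Q Q Q
P - Q Q Q
- - Q - Q
All satisfied now.

0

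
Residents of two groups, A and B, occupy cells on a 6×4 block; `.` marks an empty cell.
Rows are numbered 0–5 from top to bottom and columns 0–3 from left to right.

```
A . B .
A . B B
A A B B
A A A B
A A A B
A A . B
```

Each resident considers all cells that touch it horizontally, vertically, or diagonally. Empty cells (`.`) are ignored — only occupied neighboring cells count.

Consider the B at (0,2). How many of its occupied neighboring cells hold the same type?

2

Occupied neighbors of (0,2): (1,2)=B, (1,3)=B.
Same type (B): 2 of 2.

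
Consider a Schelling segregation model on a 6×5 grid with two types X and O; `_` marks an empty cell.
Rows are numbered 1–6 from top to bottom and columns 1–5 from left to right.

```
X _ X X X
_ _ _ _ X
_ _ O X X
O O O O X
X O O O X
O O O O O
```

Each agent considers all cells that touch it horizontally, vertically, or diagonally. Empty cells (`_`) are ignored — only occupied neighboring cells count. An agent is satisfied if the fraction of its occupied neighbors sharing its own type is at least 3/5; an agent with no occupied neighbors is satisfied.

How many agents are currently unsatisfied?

(1,1)X 0/0 ok
(1,3)X 1/1 ok
(1,4)X 3/3 ok
(1,5)X 2/2 ok
(2,5)X 4/4 ok
(3,3)O 3/4 ok
(3,4)X 3/6 unhappy
(3,5)X 3/4 ok
(4,1)O 2/3 ok
(4,2)O 5/6 ok
(4,3)O 6/7 ok
(4,4)O 4/8 unhappy
(4,5)X 3/5 ok
(5,1)X 0/5 unhappy
(5,2)O 7/8 ok
(5,3)O 8/8 ok
(5,4)O 6/8 ok
(5,5)X 1/5 unhappy
(6,1)O 2/3 ok
(6,2)O 4/5 ok
(6,3)O 5/5 ok
(6,4)O 4/5 ok
(6,5)O 2/3 ok
Unsatisfied: (3,4), (4,4), (5,1), (5,5) — 4 in total.

4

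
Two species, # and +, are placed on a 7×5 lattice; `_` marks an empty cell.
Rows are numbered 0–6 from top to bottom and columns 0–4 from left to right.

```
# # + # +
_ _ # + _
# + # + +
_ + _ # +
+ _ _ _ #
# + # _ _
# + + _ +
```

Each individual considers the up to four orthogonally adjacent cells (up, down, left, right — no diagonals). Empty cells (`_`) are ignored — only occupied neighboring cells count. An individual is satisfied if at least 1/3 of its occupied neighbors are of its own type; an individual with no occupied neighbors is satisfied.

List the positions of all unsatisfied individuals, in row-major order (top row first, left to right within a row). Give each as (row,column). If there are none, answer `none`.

Row 0: (0,0)# 1/1 satisfied · (0,1)# 1/2 satisfied · (0,2)+ 0/3 not · (0,3)# 0/3 not · (0,4)+ 0/1 not
Row 1: (1,2)# 1/3 satisfied · (1,3)+ 1/3 satisfied
Row 2: (2,0)# 0/1 not · (2,1)+ 1/3 satisfied · (2,2)# 1/3 satisfied · (2,3)+ 2/4 satisfied · (2,4)+ 2/2 satisfied
Row 3: (3,1)+ 1/1 satisfied · (3,3)# 0/2 not · (3,4)+ 1/3 satisfied
Row 4: (4,0)+ 0/1 not · (4,4)# 0/1 not
Row 5: (5,0)# 1/3 satisfied · (5,1)+ 1/3 satisfied · (5,2)# 0/2 not
Row 6: (6,0)# 1/2 satisfied · (6,1)+ 2/3 satisfied · (6,2)+ 1/2 satisfied · (6,4)+ 0/0 satisfied

(0,2), (0,3), (0,4), (2,0), (3,3), (4,0), (4,4), (5,2)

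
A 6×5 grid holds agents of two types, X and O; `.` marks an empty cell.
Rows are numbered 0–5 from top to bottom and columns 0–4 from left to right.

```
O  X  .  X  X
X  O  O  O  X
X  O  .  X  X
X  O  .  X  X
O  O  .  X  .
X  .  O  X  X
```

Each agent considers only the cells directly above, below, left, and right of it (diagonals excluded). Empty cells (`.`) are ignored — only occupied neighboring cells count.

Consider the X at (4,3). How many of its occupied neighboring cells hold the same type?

Occupied neighbors of (4,3): (3,3)=X, (5,3)=X.
Same type (X): 2 of 2.

2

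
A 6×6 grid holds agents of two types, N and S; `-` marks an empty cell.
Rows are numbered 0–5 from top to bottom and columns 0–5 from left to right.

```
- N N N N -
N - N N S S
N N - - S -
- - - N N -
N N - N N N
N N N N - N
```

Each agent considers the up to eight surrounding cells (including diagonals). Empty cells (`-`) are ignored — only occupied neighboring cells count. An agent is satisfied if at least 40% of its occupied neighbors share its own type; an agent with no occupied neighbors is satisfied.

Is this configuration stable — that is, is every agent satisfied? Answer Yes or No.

(0,1)N 3/3 satisfied
(0,2)N 4/4 satisfied
(0,3)N 4/5 satisfied
(0,4)N 2/4 satisfied
(1,0)N 3/3 satisfied
(1,2)N 5/5 satisfied
(1,3)N 4/6 satisfied
(1,4)S 2/5 satisfied
(1,5)S 2/3 satisfied
(2,0)N 2/2 satisfied
(2,1)N 3/3 satisfied
(2,4)S 2/5 satisfied
(3,3)N 3/4 satisfied
(3,4)N 4/5 satisfied
(4,0)N 3/3 satisfied
(4,1)N 4/4 satisfied
(4,3)N 5/5 satisfied
(4,4)N 6/6 satisfied
(4,5)N 3/3 satisfied
(5,0)N 3/3 satisfied
(5,1)N 4/4 satisfied
(5,2)N 4/4 satisfied
(5,3)N 3/3 satisfied
(5,5)N 2/2 satisfied
All meet the threshold, so the configuration is stable.

Yes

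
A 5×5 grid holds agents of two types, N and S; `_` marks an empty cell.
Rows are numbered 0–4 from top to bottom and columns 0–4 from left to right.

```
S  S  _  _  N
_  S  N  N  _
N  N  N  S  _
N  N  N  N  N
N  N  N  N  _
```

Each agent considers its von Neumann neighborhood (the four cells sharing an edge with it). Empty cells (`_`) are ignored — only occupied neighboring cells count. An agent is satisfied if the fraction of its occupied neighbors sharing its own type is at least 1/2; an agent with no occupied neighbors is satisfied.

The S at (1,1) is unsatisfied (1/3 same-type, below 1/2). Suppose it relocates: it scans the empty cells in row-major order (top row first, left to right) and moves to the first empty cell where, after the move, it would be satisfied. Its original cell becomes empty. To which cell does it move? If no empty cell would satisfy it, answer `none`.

(0,2)

Vacating (1,1). Empty cells in order:
  (0,2): 1/2 same-type → satisfied — stop here.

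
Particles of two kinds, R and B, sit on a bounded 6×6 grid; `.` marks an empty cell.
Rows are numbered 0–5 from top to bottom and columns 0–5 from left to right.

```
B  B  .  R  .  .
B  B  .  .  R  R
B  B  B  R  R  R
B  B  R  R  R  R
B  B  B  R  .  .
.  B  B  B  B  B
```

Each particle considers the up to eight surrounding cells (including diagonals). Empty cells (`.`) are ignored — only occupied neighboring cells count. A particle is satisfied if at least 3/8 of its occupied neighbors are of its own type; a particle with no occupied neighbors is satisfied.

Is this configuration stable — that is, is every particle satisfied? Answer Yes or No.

(0,0)B 3/3 ok
(0,1)B 3/3 ok
(0,3)R 1/1 ok
(1,0)B 5/5 ok
(1,1)B 6/6 ok
(1,4)R 5/5 ok
(1,5)R 3/3 ok
(2,0)B 5/5 ok
(2,1)B 6/7 ok
(2,2)B 3/6 ok
(2,3)R 5/6 ok
(2,4)R 7/7 ok
(2,5)R 5/5 ok
(3,0)B 5/5 ok
(3,1)B 7/8 ok
(3,2)R 3/8 ok
(3,3)R 5/7 ok
(3,4)R 6/6 ok
(3,5)R 3/3 ok
(4,0)B 4/4 ok
(4,1)B 6/7 ok
(4,2)B 5/8 ok
(4,3)R 3/7 ok
(5,1)B 4/4 ok
(5,2)B 4/5 ok
(5,3)B 3/4 ok
(5,4)B 2/3 ok
(5,5)B 1/1 ok
All meet the threshold, so the configuration is stable.

Yes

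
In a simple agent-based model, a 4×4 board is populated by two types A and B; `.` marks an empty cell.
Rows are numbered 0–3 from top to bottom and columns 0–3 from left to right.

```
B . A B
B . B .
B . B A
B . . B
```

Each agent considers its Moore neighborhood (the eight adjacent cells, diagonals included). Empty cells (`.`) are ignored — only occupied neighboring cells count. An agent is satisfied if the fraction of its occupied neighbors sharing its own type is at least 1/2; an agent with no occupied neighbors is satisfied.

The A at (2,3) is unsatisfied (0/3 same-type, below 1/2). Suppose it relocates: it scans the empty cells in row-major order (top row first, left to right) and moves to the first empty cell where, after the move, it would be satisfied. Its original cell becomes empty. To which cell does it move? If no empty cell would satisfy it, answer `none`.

none

Vacating (2,3). Empty cells in order:
  (0,1): 1/4 same-type → still unsatisfied.
  (1,1): 1/6 same-type → still unsatisfied.
  (1,3): 1/4 same-type → still unsatisfied.
  (2,1): 0/5 same-type → still unsatisfied.
  (3,1): 0/3 same-type → still unsatisfied.
  (3,2): 0/2 same-type → still unsatisfied.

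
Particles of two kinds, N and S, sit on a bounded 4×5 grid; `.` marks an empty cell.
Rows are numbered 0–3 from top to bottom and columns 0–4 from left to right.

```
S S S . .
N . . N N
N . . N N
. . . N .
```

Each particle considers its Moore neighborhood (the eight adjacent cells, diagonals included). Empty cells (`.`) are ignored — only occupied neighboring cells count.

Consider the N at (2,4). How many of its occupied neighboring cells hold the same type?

Occupied neighbors of (2,4): (1,3)=N, (1,4)=N, (2,3)=N, (3,3)=N.
Same type (N): 4 of 4.

4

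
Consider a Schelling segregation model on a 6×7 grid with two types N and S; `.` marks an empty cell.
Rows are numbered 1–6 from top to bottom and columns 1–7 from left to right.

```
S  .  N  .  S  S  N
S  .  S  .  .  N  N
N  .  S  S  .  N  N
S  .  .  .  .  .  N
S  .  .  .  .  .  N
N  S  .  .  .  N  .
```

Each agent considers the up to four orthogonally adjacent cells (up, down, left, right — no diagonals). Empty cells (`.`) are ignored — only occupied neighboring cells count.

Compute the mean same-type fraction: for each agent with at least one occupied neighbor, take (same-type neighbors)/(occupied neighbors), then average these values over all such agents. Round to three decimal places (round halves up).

0.625

Row 1: (1,1)S 1/1 · (1,3)N 0/1 · (1,5)S 1/1 · (1,6)S 1/3 · (1,7)N 1/2
Row 2: (2,1)S 1/2 · (2,3)S 1/2 · (2,6)N 2/3 · (2,7)N 3/3
Row 3: (3,1)N 0/2 · (3,3)S 2/2 · (3,4)S 1/1 · (3,6)N 2/2 · (3,7)N 3/3
Row 4: (4,1)S 1/2 · (4,7)N 2/2
Row 5: (5,1)S 1/2 · (5,7)N 1/1
Row 6: (6,1)N 0/2 · (6,2)S 0/1 · (6,6)N — no occupied neighbors
Sum over 20 agents: 1/1 + 0/1 + 1/1 + 1/3 + 1/2 + 1/2 + 1/2 + 2/3 + 3/3 + 0/2 + 2/2 + 1/1 + 2/2 + 3/3 + 1/2 + 2/2 + 1/2 + 1/1 + 0/2 + 0/1 = 25/2; mean = 25/2 ÷ 20 = 5/8 = 0.625 → 0.625.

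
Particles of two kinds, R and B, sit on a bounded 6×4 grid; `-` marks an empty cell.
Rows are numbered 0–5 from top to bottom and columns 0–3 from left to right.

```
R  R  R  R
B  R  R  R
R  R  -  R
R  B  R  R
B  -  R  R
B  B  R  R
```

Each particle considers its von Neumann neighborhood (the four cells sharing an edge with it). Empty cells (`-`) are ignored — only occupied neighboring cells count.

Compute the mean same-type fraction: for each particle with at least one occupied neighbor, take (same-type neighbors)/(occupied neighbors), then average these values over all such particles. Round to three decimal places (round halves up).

0.739

(0,0)R 1/2
(0,1)R 3/3
(0,2)R 3/3
(0,3)R 2/2
(1,0)B 0/3
(1,1)R 3/4
(1,2)R 3/3
(1,3)R 3/3
(2,0)R 2/3
(2,1)R 2/3
(2,3)R 2/2
(3,0)R 1/3
(3,1)B 0/3
(3,2)R 2/3
(3,3)R 3/3
(4,0)B 1/2
(4,2)R 3/3
(4,3)R 3/3
(5,0)B 2/2
(5,1)B 1/2
(5,2)R 2/3
(5,3)R 2/2
Sum over 22 particles: 1/2 + 3/3 + 3/3 + 2/2 + 0/3 + 3/4 + 3/3 + 3/3 + 2/3 + 2/3 + 2/2 + 1/3 + 0/3 + 2/3 + 3/3 + 1/2 + 3/3 + 3/3 + 2/2 + 1/2 + 2/3 + 2/2 = 65/4; mean = 65/4 ÷ 22 = 65/88 = 0.738636… → 0.739.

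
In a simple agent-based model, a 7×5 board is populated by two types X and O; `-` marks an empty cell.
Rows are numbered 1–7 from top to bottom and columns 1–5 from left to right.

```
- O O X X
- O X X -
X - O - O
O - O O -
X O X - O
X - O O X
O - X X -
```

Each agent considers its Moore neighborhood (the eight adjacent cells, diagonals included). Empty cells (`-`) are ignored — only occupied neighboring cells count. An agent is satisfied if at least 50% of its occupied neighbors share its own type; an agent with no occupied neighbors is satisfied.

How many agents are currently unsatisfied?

Row 1: (1,2)O 2/3 ok · (1,3)O 2/5 unhappy · (1,4)X 3/4 ok · (1,5)X 2/2 ok
Row 2: (2,2)O 3/5 ok · (2,3)X 2/6 unhappy · (2,4)X 3/6 ok
Row 3: (3,1)X 0/2 unhappy · (3,3)O 3/5 ok · (3,5)O 1/2 ok
Row 4: (4,1)O 1/3 unhappy · (4,3)O 3/4 ok · (4,4)O 4/5 ok
Row 5: (5,1)X 1/3 unhappy · (5,2)O 3/6 ok · (5,3)X 0/5 unhappy · (5,5)O 2/3 ok
Row 6: (6,1)X 1/3 unhappy · (6,3)O 2/5 unhappy · (6,4)O 2/6 unhappy · (6,5)X 1/3 unhappy
Row 7: (7,1)O 0/1 unhappy · (7,3)X 1/3 unhappy · (7,4)X 2/4 ok
Unsatisfied: (1,3), (2,3), (3,1), (4,1), (5,1), (5,3), (6,1), (6,3), (6,4), (6,5), (7,1), (7,3) — 12 in total.

12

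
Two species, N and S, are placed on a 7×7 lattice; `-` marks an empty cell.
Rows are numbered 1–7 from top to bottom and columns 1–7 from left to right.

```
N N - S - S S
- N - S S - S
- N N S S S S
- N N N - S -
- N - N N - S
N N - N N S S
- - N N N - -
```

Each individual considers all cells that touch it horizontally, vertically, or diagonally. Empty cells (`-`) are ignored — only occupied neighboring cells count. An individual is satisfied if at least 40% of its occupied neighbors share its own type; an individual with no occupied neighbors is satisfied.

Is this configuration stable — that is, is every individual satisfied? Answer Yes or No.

Yes

(1,1)N 2/2 ✓
(1,2)N 2/2 ✓
(1,4)S 2/2 ✓
(1,6)S 3/3 ✓
(1,7)S 2/2 ✓
(2,2)N 4/4 ✓
(2,4)S 4/5 ✓
(2,5)S 6/6 ✓
(2,7)S 4/4 ✓
(3,2)N 4/4 ✓
(3,3)N 5/7 ✓
(3,4)S 3/6 ✓
(3,5)S 5/6 ✓
(3,6)S 5/5 ✓
(3,7)S 3/3 ✓
(4,2)N 4/4 ✓
(4,3)N 6/7 ✓
(4,4)N 4/6 ✓
(4,6)S 4/5 ✓
(5,2)N 4/4 ✓
(5,4)N 5/5 ✓
(5,5)N 4/6 ✓
(5,7)S 3/3 ✓
(6,1)N 2/2 ✓
(6,2)N 3/3 ✓
(6,4)N 6/6 ✓
(6,5)N 5/6 ✓
(6,6)S 2/5 ✓
(6,7)S 2/2 ✓
(7,3)N 3/3 ✓
(7,4)N 4/4 ✓
(7,5)N 3/4 ✓
All meet the threshold, so the configuration is stable.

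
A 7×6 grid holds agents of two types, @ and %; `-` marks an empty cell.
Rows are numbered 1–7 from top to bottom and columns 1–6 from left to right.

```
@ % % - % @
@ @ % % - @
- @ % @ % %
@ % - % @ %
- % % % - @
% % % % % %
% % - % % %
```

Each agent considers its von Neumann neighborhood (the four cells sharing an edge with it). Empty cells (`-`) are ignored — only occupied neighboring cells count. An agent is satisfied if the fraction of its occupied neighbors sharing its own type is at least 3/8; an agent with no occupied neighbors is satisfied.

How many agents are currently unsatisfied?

(1,1)@ 1/2 ✓
(1,2)% 1/3 ✗
(1,3)% 2/2 ✓
(1,5)% 0/1 ✗
(1,6)@ 1/2 ✓
(2,1)@ 2/2 ✓
(2,2)@ 2/4 ✓
(2,3)% 3/4 ✓
(2,4)% 1/2 ✓
(2,6)@ 1/2 ✓
(3,2)@ 1/3 ✗
(3,3)% 1/3 ✗
(3,4)@ 0/4 ✗
(3,5)% 1/3 ✗
(3,6)% 2/3 ✓
(4,1)@ 0/1 ✗
(4,2)% 1/3 ✗
(4,4)% 1/3 ✗
(4,5)@ 0/3 ✗
(4,6)% 1/3 ✗
(5,2)% 3/3 ✓
(5,3)% 3/3 ✓
(5,4)% 3/3 ✓
(5,6)@ 0/2 ✗
(6,1)% 2/2 ✓
(6,2)% 4/4 ✓
(6,3)% 3/3 ✓
(6,4)% 4/4 ✓
(6,5)% 3/3 ✓
(6,6)% 2/3 ✓
(7,1)% 2/2 ✓
(7,2)% 2/2 ✓
(7,4)% 2/2 ✓
(7,5)% 3/3 ✓
(7,6)% 2/2 ✓
Unsatisfied: (1,2), (1,5), (3,2), (3,3), (3,4), (3,5), (4,1), (4,2), (4,4), (4,5), (4,6), (5,6) — 12 in total.

12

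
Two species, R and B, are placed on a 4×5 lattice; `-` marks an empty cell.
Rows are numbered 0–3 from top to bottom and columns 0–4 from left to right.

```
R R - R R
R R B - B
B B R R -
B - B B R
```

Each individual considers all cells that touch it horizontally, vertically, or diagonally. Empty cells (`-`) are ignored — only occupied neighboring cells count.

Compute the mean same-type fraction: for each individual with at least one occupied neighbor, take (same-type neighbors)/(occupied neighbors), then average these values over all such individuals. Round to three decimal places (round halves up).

0.494

Row 0: (0,0)R 3/3 · (0,1)R 3/4 · (0,3)R 1/3 · (0,4)R 1/2
Row 1: (1,0)R 3/5 · (1,1)R 4/7 · (1,2)B 1/6 · (1,4)B 0/3
Row 2: (2,0)B 2/4 · (2,1)B 4/7 · (2,2)R 2/6 · (2,3)R 2/6
Row 3: (3,0)B 2/2 · (3,2)B 2/4 · (3,3)B 1/4 · (3,4)R 1/2
Sum over 16 individuals: 3/3 + 3/4 + 1/3 + 1/2 + 3/5 + 4/7 + 1/6 + 0/3 + 2/4 + 4/7 + 2/6 + 2/6 + 2/2 + 2/4 + 1/4 + 1/2 = 1661/210; mean = 1661/210 ÷ 16 = 1661/3360 = 0.494345… → 0.494.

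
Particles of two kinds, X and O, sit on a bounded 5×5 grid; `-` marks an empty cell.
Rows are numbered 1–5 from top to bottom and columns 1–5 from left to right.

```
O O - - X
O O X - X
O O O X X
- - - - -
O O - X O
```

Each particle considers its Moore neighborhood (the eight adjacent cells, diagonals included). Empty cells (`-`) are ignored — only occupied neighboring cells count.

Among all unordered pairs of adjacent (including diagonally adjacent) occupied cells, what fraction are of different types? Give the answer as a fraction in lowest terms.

6/25

Scan each occupied cell's neighbors to the right and below (and the two forward diagonals) so each pair is counted once.
Row 1: O(1,1)–O(1,2)= O(1,1)–O(2,1)= O(1,1)–O(2,2)= O(1,2)–O(2,2)= O(1,2)–X(2,3)≠ O(1,2)–O(2,1)= X(1,5)–X(2,5)=  → 1/7 unlike.
Row 2: O(2,1)–O(2,2)= O(2,1)–O(3,1)= O(2,1)–O(3,2)= O(2,2)–X(2,3)≠ O(2,2)–O(3,2)= O(2,2)–O(3,3)= O(2,2)–O(3,1)= X(2,3)–O(3,3)≠ X(2,3)–X(3,4)= X(2,3)–O(3,2)≠ X(2,5)–X(3,5)= X(2,5)–X(3,4)=  → 3/12 unlike.
Row 3: O(3,1)–O(3,2)= O(3,2)–O(3,3)= O(3,3)–X(3,4)≠ X(3,4)–X(3,5)=  → 1/4 unlike.
Row 5: O(5,1)–O(5,2)= X(5,4)–O(5,5)≠  → 1/2 unlike.
Total adjacent occupied pairs: 25; unlike-type pairs: 6.
6/25 is already in lowest terms.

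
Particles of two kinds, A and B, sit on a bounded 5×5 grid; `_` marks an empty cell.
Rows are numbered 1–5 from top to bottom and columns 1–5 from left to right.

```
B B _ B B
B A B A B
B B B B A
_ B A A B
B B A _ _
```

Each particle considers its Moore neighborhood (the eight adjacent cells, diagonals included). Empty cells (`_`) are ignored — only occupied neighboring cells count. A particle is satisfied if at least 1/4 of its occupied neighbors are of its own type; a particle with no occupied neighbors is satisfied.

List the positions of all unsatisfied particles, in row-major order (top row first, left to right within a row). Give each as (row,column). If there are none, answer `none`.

(1,1)B 2/3 satisfied
(1,2)B 3/4 satisfied
(1,4)B 3/4 satisfied
(1,5)B 2/3 satisfied
(2,1)B 4/5 satisfied
(2,2)A 0/7 not
(2,3)B 5/7 satisfied
(2,4)A 1/7 not
(2,5)B 3/5 satisfied
(3,1)B 3/4 satisfied
(3,2)B 5/7 satisfied
(3,3)B 4/8 satisfied
(3,4)B 4/8 satisfied
(3,5)A 2/5 satisfied
(4,2)B 5/7 satisfied
(4,3)A 2/7 satisfied
(4,4)A 3/6 satisfied
(4,5)B 1/3 satisfied
(5,1)B 2/2 satisfied
(5,2)B 2/4 satisfied
(5,3)A 2/4 satisfied

(2,2), (2,4)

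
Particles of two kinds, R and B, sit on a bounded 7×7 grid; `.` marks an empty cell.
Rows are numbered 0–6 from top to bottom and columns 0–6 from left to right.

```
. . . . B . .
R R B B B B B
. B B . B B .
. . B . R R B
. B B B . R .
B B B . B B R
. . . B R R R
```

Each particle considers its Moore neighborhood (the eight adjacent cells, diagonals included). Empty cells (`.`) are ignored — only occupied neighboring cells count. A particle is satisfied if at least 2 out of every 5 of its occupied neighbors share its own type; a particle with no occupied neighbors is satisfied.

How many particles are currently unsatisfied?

4

(0,4)B 3/3 satisfied
(1,0)R 1/2 satisfied
(1,1)R 1/4 not
(1,2)B 3/4 satisfied
(1,3)B 5/5 satisfied
(1,4)B 5/5 satisfied
(1,5)B 5/5 satisfied
(1,6)B 2/2 satisfied
(2,1)B 3/5 satisfied
(2,2)B 4/5 satisfied
(2,4)B 4/6 satisfied
(2,5)B 5/7 satisfied
(3,2)B 5/5 satisfied
(3,4)R 2/5 satisfied
(3,5)R 2/5 satisfied
(3,6)B 1/3 not
(4,1)B 5/5 satisfied
(4,2)B 5/5 satisfied
(4,3)B 4/5 satisfied
(4,5)R 3/6 satisfied
(5,0)B 2/2 satisfied
(5,1)B 4/4 satisfied
(5,2)B 5/5 satisfied
(5,4)B 3/6 satisfied
(5,5)B 1/6 not
(5,6)R 3/4 satisfied
(6,3)B 2/3 satisfied
(6,4)R 1/4 not
(6,5)R 3/5 satisfied
(6,6)R 2/3 satisfied
Unsatisfied: (1,1), (3,6), (5,5), (6,4) — 4 in total.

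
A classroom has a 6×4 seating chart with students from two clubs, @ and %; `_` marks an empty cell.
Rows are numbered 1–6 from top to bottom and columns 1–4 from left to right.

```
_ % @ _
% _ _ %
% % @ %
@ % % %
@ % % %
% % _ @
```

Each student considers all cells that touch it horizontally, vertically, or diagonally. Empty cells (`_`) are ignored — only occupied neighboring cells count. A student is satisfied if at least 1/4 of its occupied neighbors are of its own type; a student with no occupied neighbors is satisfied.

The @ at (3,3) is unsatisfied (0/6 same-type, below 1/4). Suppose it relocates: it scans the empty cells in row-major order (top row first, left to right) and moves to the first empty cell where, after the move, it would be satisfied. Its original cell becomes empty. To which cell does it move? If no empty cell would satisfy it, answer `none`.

Vacating (3,3). Empty cells in order:
  (1,1): 0/2 same-type → still unsatisfied.
  (1,4): 1/2 same-type → satisfied — stop here.

(1,4)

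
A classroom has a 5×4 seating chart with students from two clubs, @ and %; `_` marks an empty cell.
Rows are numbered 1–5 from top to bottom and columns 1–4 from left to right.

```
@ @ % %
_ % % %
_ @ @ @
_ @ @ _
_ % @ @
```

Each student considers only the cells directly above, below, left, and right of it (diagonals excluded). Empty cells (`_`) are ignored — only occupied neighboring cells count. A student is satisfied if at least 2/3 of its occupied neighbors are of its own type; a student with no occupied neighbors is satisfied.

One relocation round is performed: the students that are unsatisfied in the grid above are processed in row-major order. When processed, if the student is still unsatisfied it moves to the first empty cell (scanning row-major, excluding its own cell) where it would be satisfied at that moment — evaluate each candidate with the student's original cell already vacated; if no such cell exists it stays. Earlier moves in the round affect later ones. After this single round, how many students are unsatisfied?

1

Initially unsatisfied (in order): (1,2), (2,2), (3,4), (5,2).
  (1,2) → (3,1).
  (2,2) → (5,1).
  (3,4) → (2,1).
  (5,2): no empty cell satisfies it; stays.
Resulting grid:
@ _ % %
@ _ % %
@ @ @ _
_ @ @ _
% % @ @
Unsatisfied now: (5,2).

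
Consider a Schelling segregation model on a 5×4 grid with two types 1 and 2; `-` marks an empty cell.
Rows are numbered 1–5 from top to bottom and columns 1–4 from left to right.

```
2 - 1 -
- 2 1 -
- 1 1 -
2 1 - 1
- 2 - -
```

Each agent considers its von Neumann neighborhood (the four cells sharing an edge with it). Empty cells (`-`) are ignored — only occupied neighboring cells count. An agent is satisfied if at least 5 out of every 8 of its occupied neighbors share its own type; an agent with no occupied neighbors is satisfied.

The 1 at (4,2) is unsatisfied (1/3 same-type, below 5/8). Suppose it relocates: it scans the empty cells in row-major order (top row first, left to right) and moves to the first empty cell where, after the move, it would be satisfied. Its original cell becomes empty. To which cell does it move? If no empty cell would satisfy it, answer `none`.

Vacating (4,2). Empty cells in order:
  (1,2): 1/3 same-type → still unsatisfied.
  (1,4): 1/1 same-type → satisfied — stop here.

(1,4)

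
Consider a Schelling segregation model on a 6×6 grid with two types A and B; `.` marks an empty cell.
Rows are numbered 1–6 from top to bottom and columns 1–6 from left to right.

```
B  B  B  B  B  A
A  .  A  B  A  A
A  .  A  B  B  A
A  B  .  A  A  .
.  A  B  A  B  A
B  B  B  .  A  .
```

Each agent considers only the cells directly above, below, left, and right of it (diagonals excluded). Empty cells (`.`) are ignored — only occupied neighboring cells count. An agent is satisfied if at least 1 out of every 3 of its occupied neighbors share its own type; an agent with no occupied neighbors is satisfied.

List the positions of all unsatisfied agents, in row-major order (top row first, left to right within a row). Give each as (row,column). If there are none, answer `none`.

(2,5), (3,5), (4,2), (5,2), (5,5), (5,6), (6,5)

Row 1: (1,1)B 1/2 satisfied · (1,2)B 2/2 satisfied · (1,3)B 2/3 satisfied · (1,4)B 3/3 satisfied · (1,5)B 1/3 satisfied · (1,6)A 1/2 satisfied
Row 2: (2,1)A 1/2 satisfied · (2,3)A 1/3 satisfied · (2,4)B 2/4 satisfied · (2,5)A 1/4 not · (2,6)A 3/3 satisfied
Row 3: (3,1)A 2/2 satisfied · (3,3)A 1/2 satisfied · (3,4)B 2/4 satisfied · (3,5)B 1/4 not · (3,6)A 1/2 satisfied
Row 4: (4,1)A 1/2 satisfied · (4,2)B 0/2 not · (4,4)A 2/3 satisfied · (4,5)A 1/3 satisfied
Row 5: (5,2)A 0/3 not · (5,3)B 1/3 satisfied · (5,4)A 1/3 satisfied · (5,5)B 0/4 not · (5,6)A 0/1 not
Row 6: (6,1)B 1/1 satisfied · (6,2)B 2/3 satisfied · (6,3)B 2/2 satisfied · (6,5)A 0/1 not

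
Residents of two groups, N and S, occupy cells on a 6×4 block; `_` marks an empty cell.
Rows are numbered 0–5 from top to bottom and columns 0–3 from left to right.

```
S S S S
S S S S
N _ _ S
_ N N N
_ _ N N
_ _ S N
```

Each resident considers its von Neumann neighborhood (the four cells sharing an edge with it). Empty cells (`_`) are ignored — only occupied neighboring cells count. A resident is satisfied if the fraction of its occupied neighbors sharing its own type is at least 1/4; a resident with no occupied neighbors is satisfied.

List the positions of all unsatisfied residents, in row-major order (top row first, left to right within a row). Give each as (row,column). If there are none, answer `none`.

(0,0)S 2/2 ok
(0,1)S 3/3 ok
(0,2)S 3/3 ok
(0,3)S 2/2 ok
(1,0)S 2/3 ok
(1,1)S 3/3 ok
(1,2)S 3/3 ok
(1,3)S 3/3 ok
(2,0)N 0/1 unhappy
(2,3)S 1/2 ok
(3,1)N 1/1 ok
(3,2)N 3/3 ok
(3,3)N 2/3 ok
(4,2)N 2/3 ok
(4,3)N 3/3 ok
(5,2)S 0/2 unhappy
(5,3)N 1/2 ok

(2,0), (5,2)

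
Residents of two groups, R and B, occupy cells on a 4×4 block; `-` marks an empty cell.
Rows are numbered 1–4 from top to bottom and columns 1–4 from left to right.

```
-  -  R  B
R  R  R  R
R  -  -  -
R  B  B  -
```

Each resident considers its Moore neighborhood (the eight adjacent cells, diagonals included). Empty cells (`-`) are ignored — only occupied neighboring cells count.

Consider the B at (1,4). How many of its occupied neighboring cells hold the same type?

0

Occupied neighbors of (1,4): (1,3)=R, (2,3)=R, (2,4)=R.
Same type (B): 0 of 3.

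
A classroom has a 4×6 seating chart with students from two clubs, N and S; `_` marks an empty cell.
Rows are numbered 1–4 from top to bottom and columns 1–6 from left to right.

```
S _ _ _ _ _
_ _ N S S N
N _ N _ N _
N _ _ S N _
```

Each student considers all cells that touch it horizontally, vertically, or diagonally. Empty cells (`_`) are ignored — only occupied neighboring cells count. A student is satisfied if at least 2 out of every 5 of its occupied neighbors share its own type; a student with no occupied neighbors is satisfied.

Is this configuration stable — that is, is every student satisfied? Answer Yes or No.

No

(1,1)S 0/0 ok
(2,3)N 1/2 ok
(2,4)S 1/4 unhappy
(2,5)S 1/3 unhappy
(2,6)N 1/2 ok
(3,1)N 1/1 ok
(3,3)N 1/3 unhappy
(3,5)N 2/5 ok
(4,1)N 1/1 ok
(4,4)S 0/3 unhappy
(4,5)N 1/2 ok
For instance (2,4) has only 1/4 same-type neighbors, below 2/5.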